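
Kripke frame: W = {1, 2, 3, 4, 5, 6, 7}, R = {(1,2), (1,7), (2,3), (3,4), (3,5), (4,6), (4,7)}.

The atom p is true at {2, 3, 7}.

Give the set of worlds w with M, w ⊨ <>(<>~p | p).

1: successors {2, 7}; <>~p | p there: 2:T, 7:T. ✓
2: successors {3}; <>~p | p there: 3:T. ✓
3: successors {4, 5}; <>~p | p there: 4:T, 5:F. ✓
4: successors {6, 7}; <>~p | p there: 6:F, 7:T. ✓
5: no successors, so <>(<>~p | p) fails. ✗
6: no successors, so <>(<>~p | p) fails. ✗
7: no successors, so <>(<>~p | p) fails. ✗

{1, 2, 3, 4}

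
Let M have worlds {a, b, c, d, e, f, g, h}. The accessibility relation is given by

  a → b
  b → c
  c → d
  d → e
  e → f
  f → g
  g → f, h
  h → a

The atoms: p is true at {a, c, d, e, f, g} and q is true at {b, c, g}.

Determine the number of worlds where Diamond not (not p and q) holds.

a: successors {b}; not (not p and q) there: b:F. ✗
b: successors {c}; not (not p and q) there: c:T. ✓
c: successors {d}; not (not p and q) there: d:T. ✓
d: successors {e}; not (not p and q) there: e:T. ✓
e: successors {f}; not (not p and q) there: f:T. ✓
f: successors {g}; not (not p and q) there: g:T. ✓
g: successors {f, h}; not (not p and q) there: f:T, h:T. ✓
h: successors {a}; not (not p and q) there: a:T. ✓
Satisfying worlds: {b, c, d, e, f, g, h}.

7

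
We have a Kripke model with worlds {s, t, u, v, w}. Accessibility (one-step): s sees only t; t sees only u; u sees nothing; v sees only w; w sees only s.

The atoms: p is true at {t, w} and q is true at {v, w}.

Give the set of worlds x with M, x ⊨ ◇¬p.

{t, w}

s: successors {t}; ¬p there: t:F. ✗
t: successors {u}; ¬p there: u:T. ✓
u: no successors, so ◇¬p fails. ✗
v: successors {w}; ¬p there: w:F. ✗
w: successors {s}; ¬p there: s:T. ✓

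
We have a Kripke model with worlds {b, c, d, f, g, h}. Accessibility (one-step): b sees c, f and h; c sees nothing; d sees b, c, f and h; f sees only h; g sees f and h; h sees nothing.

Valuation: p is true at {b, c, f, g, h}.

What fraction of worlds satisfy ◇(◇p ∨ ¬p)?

1/2

b: successors {c, f, h}; ◇p ∨ ¬p there: c:F, f:T, h:F. ✓
c: no successors, so ◇(◇p ∨ ¬p) fails. ✗
d: successors {b, c, f, h}; ◇p ∨ ¬p there: b:T, c:F, f:T, h:F. ✓
f: successors {h}; ◇p ∨ ¬p there: h:F. ✗
g: successors {f, h}; ◇p ∨ ¬p there: f:T, h:F. ✓
h: no successors, so ◇(◇p ∨ ¬p) fails. ✗
That's 3 of 6 worlds, so 3/6 = 1/2.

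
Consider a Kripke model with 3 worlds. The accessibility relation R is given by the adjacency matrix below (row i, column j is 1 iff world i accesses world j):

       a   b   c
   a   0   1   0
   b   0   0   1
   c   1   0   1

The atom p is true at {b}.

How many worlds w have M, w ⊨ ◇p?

1

a: successors {b}; p there: b:T. ✓
b: successors {c}; p there: c:F. ✗
c: successors {a, c}; p there: a:F, c:F. ✗
Satisfying worlds: {a}.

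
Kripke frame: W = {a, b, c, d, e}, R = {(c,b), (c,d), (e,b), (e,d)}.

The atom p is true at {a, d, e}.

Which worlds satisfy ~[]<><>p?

a: []<><>p is T. ✗
b: []<><>p is T. ✗
c: []<><>p is F. ✓
d: []<><>p is T. ✗
e: []<><>p is F. ✓

{c, e}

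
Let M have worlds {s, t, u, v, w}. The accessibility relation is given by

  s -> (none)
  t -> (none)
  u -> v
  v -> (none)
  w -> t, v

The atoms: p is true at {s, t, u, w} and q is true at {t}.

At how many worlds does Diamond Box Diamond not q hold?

2

s: no successors, so Diamond Box Diamond not q fails. ✗
t: no successors, so Diamond Box Diamond not q fails. ✗
u: successors {v}; Box Diamond not q there: v:T. ✓
v: no successors, so Diamond Box Diamond not q fails. ✗
w: successors {t, v}; Box Diamond not q there: t:T, v:T. ✓
Satisfying worlds: {u, w}.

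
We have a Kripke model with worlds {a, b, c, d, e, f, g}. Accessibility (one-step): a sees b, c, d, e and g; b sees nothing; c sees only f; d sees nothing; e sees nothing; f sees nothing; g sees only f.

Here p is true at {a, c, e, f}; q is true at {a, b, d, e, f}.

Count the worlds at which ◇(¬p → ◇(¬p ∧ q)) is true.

a: successors {b, c, d, e, g}; ¬p → ◇(¬p ∧ q) there: b:F, c:T, d:F, e:T, g:F. ✓
b: no successors, so ◇(¬p → ◇(¬p ∧ q)) fails. ✗
c: successors {f}; ¬p → ◇(¬p ∧ q) there: f:T. ✓
d: no successors, so ◇(¬p → ◇(¬p ∧ q)) fails. ✗
e: no successors, so ◇(¬p → ◇(¬p ∧ q)) fails. ✗
f: no successors, so ◇(¬p → ◇(¬p ∧ q)) fails. ✗
g: successors {f}; ¬p → ◇(¬p ∧ q) there: f:T. ✓
Satisfying worlds: {a, c, g}.

3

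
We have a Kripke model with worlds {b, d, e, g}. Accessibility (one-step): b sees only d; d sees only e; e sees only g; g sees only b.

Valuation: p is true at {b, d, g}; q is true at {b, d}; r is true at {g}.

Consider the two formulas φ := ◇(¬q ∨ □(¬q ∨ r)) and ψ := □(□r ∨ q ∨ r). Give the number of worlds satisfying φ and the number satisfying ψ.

3 and 4

For ◇(¬q ∨ □(¬q ∨ r)):
b: successors {d}; ¬q ∨ □(¬q ∨ r) there: d:T. ✓
d: successors {e}; ¬q ∨ □(¬q ∨ r) there: e:T. ✓
e: successors {g}; ¬q ∨ □(¬q ∨ r) there: g:T. ✓
g: successors {b}; ¬q ∨ □(¬q ∨ r) there: b:F. ✗
— 3 worlds.
For □(□r ∨ q ∨ r):
b: successors {d}; □r ∨ q ∨ r there: d:T. ✓
d: successors {e}; □r ∨ q ∨ r there: e:T. ✓
e: successors {g}; □r ∨ q ∨ r there: g:T. ✓
g: successors {b}; □r ∨ q ∨ r there: b:T. ✓
— 4 worlds.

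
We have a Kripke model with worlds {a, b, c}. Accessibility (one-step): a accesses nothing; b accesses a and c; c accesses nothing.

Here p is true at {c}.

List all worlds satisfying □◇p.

{a, c}

a: no successors, so □◇p holds vacuously. ✓
b: successors {a, c}; ◇p there: a:F, c:F. ✗
c: no successors, so □◇p holds vacuously. ✓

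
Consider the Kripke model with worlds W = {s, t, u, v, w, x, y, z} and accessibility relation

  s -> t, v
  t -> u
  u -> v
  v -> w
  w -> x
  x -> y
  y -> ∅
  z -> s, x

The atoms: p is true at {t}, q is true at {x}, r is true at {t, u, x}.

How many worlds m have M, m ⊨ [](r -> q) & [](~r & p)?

1

s: [](r -> q) is F, [](~r & p) is F. ✗
t: [](r -> q) is F, [](~r & p) is F. ✗
u: [](r -> q) is T, [](~r & p) is F. ✗
v: [](r -> q) is T, [](~r & p) is F. ✗
w: [](r -> q) is T, [](~r & p) is F. ✗
x: [](r -> q) is T, [](~r & p) is F. ✗
y: [](r -> q) is T, [](~r & p) is T. ✓
z: [](r -> q) is T, [](~r & p) is F. ✗
Satisfying worlds: {y}.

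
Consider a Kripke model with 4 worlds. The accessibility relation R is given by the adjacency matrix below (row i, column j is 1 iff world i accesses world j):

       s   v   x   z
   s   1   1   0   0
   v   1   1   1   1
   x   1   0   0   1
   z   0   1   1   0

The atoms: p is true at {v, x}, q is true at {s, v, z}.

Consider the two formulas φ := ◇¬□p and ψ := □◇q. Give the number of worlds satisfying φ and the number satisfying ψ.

For ◇¬□p:
s: successors {s, v}; ¬□p there: s:T, v:T. ✓
v: successors {s, v, x, z}; ¬□p there: s:T, v:T, x:T, z:F. ✓
x: successors {s, z}; ¬□p there: s:T, z:F. ✓
z: successors {v, x}; ¬□p there: v:T, x:T. ✓
— 4 worlds.
For □◇q:
s: successors {s, v}; ◇q there: s:T, v:T. ✓
v: successors {s, v, x, z}; ◇q there: s:T, v:T, x:T, z:T. ✓
x: successors {s, z}; ◇q there: s:T, z:T. ✓
z: successors {v, x}; ◇q there: v:T, x:T. ✓
— 4 worlds.

4 and 4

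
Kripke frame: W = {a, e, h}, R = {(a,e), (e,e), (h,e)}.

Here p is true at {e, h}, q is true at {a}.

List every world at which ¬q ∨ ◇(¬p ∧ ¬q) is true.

{e, h}

a: ¬q is F, ◇(¬p ∧ ¬q) is F. ✗
e: ¬q is T, ◇(¬p ∧ ¬q) is F. ✓
h: ¬q is T, ◇(¬p ∧ ¬q) is F. ✓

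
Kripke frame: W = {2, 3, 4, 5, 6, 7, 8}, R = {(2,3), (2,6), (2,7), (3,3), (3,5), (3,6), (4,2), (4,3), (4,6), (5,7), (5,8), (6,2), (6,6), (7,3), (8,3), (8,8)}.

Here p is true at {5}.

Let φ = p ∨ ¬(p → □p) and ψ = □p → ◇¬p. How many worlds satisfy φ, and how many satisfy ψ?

1 and 7

For p ∨ ¬(p → □p):
2: p is F, ¬(p → □p) is F. ✗
3: p is F, ¬(p → □p) is F. ✗
4: p is F, ¬(p → □p) is F. ✗
5: p is T, ¬(p → □p) is T. ✓
6: p is F, ¬(p → □p) is F. ✗
7: p is F, ¬(p → □p) is F. ✗
8: p is F, ¬(p → □p) is F. ✗
— 1 world.
For □p → ◇¬p:
2: □p is F, ◇¬p is T. ✓
3: □p is F, ◇¬p is T. ✓
4: □p is F, ◇¬p is T. ✓
5: □p is F, ◇¬p is T. ✓
6: □p is F, ◇¬p is T. ✓
7: □p is F, ◇¬p is T. ✓
8: □p is F, ◇¬p is T. ✓
— 7 worlds.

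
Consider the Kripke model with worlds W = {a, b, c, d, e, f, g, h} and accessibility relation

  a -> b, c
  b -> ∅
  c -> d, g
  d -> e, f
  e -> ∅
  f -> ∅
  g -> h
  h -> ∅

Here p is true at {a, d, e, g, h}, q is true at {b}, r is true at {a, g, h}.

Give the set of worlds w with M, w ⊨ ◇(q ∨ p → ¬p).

a: successors {b, c}; q ∨ p → ¬p there: b:T, c:T. ✓
b: no successors, so ◇(q ∨ p → ¬p) fails. ✗
c: successors {d, g}; q ∨ p → ¬p there: d:F, g:F. ✗
d: successors {e, f}; q ∨ p → ¬p there: e:F, f:T. ✓
e: no successors, so ◇(q ∨ p → ¬p) fails. ✗
f: no successors, so ◇(q ∨ p → ¬p) fails. ✗
g: successors {h}; q ∨ p → ¬p there: h:F. ✗
h: no successors, so ◇(q ∨ p → ¬p) fails. ✗

{a, d}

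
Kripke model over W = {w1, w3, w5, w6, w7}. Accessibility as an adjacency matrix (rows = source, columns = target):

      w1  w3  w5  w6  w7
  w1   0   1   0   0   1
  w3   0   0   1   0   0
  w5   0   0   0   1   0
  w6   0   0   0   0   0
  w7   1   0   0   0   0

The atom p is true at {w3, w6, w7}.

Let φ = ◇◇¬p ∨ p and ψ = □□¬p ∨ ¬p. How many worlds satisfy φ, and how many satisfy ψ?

For ◇◇¬p ∨ p:
w1: ◇◇¬p is T, p is F. ✓
w3: ◇◇¬p is F, p is T. ✓
w5: ◇◇¬p is F, p is F. ✗
w6: ◇◇¬p is F, p is T. ✓
w7: ◇◇¬p is F, p is T. ✓
— 4 worlds.
For □□¬p ∨ ¬p:
w1: □□¬p is T, ¬p is T. ✓
w3: □□¬p is F, ¬p is F. ✗
w5: □□¬p is T, ¬p is T. ✓
w6: □□¬p is T, ¬p is F. ✓
w7: □□¬p is F, ¬p is F. ✗
— 3 worlds.

4 and 3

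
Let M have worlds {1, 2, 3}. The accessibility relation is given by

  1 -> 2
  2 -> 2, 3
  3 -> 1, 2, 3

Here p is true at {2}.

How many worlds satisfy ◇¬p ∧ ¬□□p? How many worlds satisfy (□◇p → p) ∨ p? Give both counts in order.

For ◇¬p ∧ ¬□□p:
1: ◇¬p is F, ¬□□p is T. ✗
2: ◇¬p is T, ¬□□p is T. ✓
3: ◇¬p is T, ¬□□p is T. ✓
— 2 worlds.
For (□◇p → p) ∨ p:
1: □◇p → p is F, p is F. ✗
2: □◇p → p is T, p is T. ✓
3: □◇p → p is F, p is F. ✗
— 1 world.

2 and 1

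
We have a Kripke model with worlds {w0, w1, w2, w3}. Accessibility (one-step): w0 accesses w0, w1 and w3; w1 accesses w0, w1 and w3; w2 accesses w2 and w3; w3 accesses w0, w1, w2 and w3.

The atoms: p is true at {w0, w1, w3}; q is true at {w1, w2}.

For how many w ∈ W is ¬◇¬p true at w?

2

w0: ◇¬p is F. ✓
w1: ◇¬p is F. ✓
w2: ◇¬p is T. ✗
w3: ◇¬p is T. ✗
Satisfying worlds: {w0, w1}.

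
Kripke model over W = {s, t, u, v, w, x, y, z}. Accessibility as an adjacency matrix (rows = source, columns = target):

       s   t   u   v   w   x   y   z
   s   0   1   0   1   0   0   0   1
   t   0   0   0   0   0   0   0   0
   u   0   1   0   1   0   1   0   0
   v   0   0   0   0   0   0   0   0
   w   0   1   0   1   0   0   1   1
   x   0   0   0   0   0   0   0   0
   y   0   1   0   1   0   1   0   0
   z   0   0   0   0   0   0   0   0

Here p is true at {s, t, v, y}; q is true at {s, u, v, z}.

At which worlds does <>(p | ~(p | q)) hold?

s: successors {t, v, z}; p | ~(p | q) there: t:T, v:T, z:F. ✓
t: no successors, so <>(p | ~(p | q)) fails. ✗
u: successors {t, v, x}; p | ~(p | q) there: t:T, v:T, x:T. ✓
v: no successors, so <>(p | ~(p | q)) fails. ✗
w: successors {t, v, y, z}; p | ~(p | q) there: t:T, v:T, y:T, z:F. ✓
x: no successors, so <>(p | ~(p | q)) fails. ✗
y: successors {t, v, x}; p | ~(p | q) there: t:T, v:T, x:T. ✓
z: no successors, so <>(p | ~(p | q)) fails. ✗

{s, u, w, y}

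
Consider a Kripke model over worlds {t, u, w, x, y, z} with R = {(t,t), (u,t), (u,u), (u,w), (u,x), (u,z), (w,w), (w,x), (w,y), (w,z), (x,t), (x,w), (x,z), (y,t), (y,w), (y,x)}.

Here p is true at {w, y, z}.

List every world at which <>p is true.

{u, w, x, y}

t: successors {t}; p there: t:F. ✗
u: successors {t, u, w, x, z}; p there: t:F, u:F, w:T, x:F, z:T. ✓
w: successors {w, x, y, z}; p there: w:T, x:F, y:T, z:T. ✓
x: successors {t, w, z}; p there: t:F, w:T, z:T. ✓
y: successors {t, w, x}; p there: t:F, w:T, x:F. ✓
z: no successors, so <>p fails. ✗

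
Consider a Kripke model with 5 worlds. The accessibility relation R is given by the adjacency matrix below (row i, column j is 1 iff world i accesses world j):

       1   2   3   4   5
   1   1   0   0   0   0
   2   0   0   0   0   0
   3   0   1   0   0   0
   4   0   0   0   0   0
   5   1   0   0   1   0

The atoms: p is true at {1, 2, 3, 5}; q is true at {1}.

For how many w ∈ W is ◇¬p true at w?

1

1: successors {1}; ¬p there: 1:F. ✗
2: no successors, so ◇¬p fails. ✗
3: successors {2}; ¬p there: 2:F. ✗
4: no successors, so ◇¬p fails. ✗
5: successors {1, 4}; ¬p there: 1:F, 4:T. ✓
Satisfying worlds: {5}.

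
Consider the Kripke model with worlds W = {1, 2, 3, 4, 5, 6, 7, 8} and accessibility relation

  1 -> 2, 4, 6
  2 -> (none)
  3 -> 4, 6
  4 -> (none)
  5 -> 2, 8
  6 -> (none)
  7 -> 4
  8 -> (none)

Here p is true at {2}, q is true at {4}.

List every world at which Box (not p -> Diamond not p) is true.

1: successors {2, 4, 6}; not p -> Diamond not p there: 2:T, 4:F, 6:F. ✗
2: no successors, so Box (not p -> Diamond not p) holds vacuously. ✓
3: successors {4, 6}; not p -> Diamond not p there: 4:F, 6:F. ✗
4: no successors, so Box (not p -> Diamond not p) holds vacuously. ✓
5: successors {2, 8}; not p -> Diamond not p there: 2:T, 8:F. ✗
6: no successors, so Box (not p -> Diamond not p) holds vacuously. ✓
7: successors {4}; not p -> Diamond not p there: 4:F. ✗
8: no successors, so Box (not p -> Diamond not p) holds vacuously. ✓

{2, 4, 6, 8}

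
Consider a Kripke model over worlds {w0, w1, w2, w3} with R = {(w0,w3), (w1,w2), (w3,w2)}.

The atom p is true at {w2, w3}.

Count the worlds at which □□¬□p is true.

3

w0: successors {w3}; □¬□p there: w3:F. ✗
w1: successors {w2}; □¬□p there: w2:T. ✓
w2: no successors, so □□¬□p holds vacuously. ✓
w3: successors {w2}; □¬□p there: w2:T. ✓
Satisfying worlds: {w1, w2, w3}.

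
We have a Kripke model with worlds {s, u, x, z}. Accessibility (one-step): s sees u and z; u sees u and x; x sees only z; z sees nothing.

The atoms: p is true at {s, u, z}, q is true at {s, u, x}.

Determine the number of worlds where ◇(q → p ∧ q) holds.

s: successors {u, z}; q → p ∧ q there: u:T, z:T. ✓
u: successors {u, x}; q → p ∧ q there: u:T, x:F. ✓
x: successors {z}; q → p ∧ q there: z:T. ✓
z: no successors, so ◇(q → p ∧ q) fails. ✗
Satisfying worlds: {s, u, x}.

3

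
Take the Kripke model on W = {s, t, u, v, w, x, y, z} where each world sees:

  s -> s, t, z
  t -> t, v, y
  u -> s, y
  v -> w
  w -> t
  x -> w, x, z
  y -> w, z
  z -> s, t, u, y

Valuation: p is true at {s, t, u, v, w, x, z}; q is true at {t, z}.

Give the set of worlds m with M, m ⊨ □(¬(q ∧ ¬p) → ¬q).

s: successors {s, t, z}; ¬(q ∧ ¬p) → ¬q there: s:T, t:F, z:F. ✗
t: successors {t, v, y}; ¬(q ∧ ¬p) → ¬q there: t:F, v:T, y:T. ✗
u: successors {s, y}; ¬(q ∧ ¬p) → ¬q there: s:T, y:T. ✓
v: successors {w}; ¬(q ∧ ¬p) → ¬q there: w:T. ✓
w: successors {t}; ¬(q ∧ ¬p) → ¬q there: t:F. ✗
x: successors {w, x, z}; ¬(q ∧ ¬p) → ¬q there: w:T, x:T, z:F. ✗
y: successors {w, z}; ¬(q ∧ ¬p) → ¬q there: w:T, z:F. ✗
z: successors {s, t, u, y}; ¬(q ∧ ¬p) → ¬q there: s:T, t:F, u:T, y:T. ✗

{u, v}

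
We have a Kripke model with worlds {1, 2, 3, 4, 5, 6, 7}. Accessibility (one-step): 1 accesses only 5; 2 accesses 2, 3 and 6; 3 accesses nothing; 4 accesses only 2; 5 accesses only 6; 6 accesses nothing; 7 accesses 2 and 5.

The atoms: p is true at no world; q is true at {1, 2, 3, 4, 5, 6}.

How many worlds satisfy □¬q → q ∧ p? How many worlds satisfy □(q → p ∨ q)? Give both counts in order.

For □¬q → q ∧ p:
1: □¬q is F, q ∧ p is F. ✓
2: □¬q is F, q ∧ p is F. ✓
3: □¬q is T, q ∧ p is F. ✗
4: □¬q is F, q ∧ p is F. ✓
5: □¬q is F, q ∧ p is F. ✓
6: □¬q is T, q ∧ p is F. ✗
7: □¬q is F, q ∧ p is F. ✓
— 5 worlds.
For □(q → p ∨ q):
1: successors {5}; q → p ∨ q there: 5:T. ✓
2: successors {2, 3, 6}; q → p ∨ q there: 2:T, 3:T, 6:T. ✓
3: no successors, so □(q → p ∨ q) holds vacuously. ✓
4: successors {2}; q → p ∨ q there: 2:T. ✓
5: successors {6}; q → p ∨ q there: 6:T. ✓
6: no successors, so □(q → p ∨ q) holds vacuously. ✓
7: successors {2, 5}; q → p ∨ q there: 2:T, 5:T. ✓
— 7 worlds.

5 and 7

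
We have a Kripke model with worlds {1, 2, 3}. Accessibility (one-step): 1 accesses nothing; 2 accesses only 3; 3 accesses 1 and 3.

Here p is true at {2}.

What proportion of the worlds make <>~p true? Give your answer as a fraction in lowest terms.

1: no successors, so <>~p fails. ✗
2: successors {3}; ~p there: 3:T. ✓
3: successors {1, 3}; ~p there: 1:T, 3:T. ✓
That's 2 of 3 worlds, so 2/3.

2/3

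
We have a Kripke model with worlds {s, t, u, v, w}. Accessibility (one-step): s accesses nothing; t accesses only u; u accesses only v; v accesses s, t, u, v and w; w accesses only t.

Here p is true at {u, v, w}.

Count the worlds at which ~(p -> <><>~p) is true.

s: p -> <><>~p is T. ✗
t: p -> <><>~p is T. ✗
u: p -> <><>~p is T. ✗
v: p -> <><>~p is T. ✗
w: p -> <><>~p is F. ✓
Satisfying worlds: {w}.

1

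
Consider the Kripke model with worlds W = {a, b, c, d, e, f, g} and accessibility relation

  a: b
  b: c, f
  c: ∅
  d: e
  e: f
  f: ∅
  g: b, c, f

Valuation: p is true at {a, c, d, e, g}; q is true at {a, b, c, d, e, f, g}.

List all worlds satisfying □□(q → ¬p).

{b, c, d, e, f}

a: successors {b}; □(q → ¬p) there: b:F. ✗
b: successors {c, f}; □(q → ¬p) there: c:T, f:T. ✓
c: no successors, so □□(q → ¬p) holds vacuously. ✓
d: successors {e}; □(q → ¬p) there: e:T. ✓
e: successors {f}; □(q → ¬p) there: f:T. ✓
f: no successors, so □□(q → ¬p) holds vacuously. ✓
g: successors {b, c, f}; □(q → ¬p) there: b:F, c:T, f:T. ✗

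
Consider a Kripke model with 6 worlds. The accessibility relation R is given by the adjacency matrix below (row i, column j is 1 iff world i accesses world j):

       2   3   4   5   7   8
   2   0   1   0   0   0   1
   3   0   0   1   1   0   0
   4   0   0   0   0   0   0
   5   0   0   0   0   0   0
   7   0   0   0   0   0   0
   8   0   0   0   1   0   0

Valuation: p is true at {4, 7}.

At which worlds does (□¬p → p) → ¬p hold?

2: □¬p → p is F, ¬p is T. ✓
3: □¬p → p is T, ¬p is T. ✓
4: □¬p → p is T, ¬p is F. ✗
5: □¬p → p is F, ¬p is T. ✓
7: □¬p → p is T, ¬p is F. ✗
8: □¬p → p is F, ¬p is T. ✓

{2, 3, 5, 8}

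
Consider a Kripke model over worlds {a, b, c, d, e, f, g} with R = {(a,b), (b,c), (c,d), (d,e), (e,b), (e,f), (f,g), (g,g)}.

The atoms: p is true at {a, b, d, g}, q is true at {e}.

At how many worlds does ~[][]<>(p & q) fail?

0

a: [][]<>(p & q) is F. ✓
b: [][]<>(p & q) is F. ✓
c: [][]<>(p & q) is F. ✓
d: [][]<>(p & q) is F. ✓
e: [][]<>(p & q) is F. ✓
f: [][]<>(p & q) is F. ✓
g: [][]<>(p & q) is F. ✓
Satisfying worlds: {a, b, c, d, e, f, g}.
So ~[][]<>(p & q) fails at the other 0 worlds.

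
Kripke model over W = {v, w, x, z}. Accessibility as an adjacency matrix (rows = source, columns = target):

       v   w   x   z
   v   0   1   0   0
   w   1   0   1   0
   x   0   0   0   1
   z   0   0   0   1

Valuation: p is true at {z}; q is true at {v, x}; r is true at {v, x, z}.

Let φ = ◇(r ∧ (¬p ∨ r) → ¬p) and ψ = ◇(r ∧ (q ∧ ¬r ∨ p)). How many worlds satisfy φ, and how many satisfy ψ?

For ◇(r ∧ (¬p ∨ r) → ¬p):
v: successors {w}; r ∧ (¬p ∨ r) → ¬p there: w:T. ✓
w: successors {v, x}; r ∧ (¬p ∨ r) → ¬p there: v:T, x:T. ✓
x: successors {z}; r ∧ (¬p ∨ r) → ¬p there: z:F. ✗
z: successors {z}; r ∧ (¬p ∨ r) → ¬p there: z:F. ✗
— 2 worlds.
For ◇(r ∧ (q ∧ ¬r ∨ p)):
v: successors {w}; r ∧ (q ∧ ¬r ∨ p) there: w:F. ✗
w: successors {v, x}; r ∧ (q ∧ ¬r ∨ p) there: v:F, x:F. ✗
x: successors {z}; r ∧ (q ∧ ¬r ∨ p) there: z:T. ✓
z: successors {z}; r ∧ (q ∧ ¬r ∨ p) there: z:T. ✓
— 2 worlds.

2 and 2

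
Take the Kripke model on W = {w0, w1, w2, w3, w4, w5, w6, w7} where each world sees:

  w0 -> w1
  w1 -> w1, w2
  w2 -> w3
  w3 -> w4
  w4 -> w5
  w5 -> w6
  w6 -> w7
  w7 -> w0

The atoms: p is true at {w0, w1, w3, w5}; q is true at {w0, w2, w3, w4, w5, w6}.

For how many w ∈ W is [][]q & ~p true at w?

w0: [][]q is F, ~p is F. ✗
w1: [][]q is F, ~p is F. ✗
w2: [][]q is T, ~p is T. ✓
w3: [][]q is T, ~p is F. ✗
w4: [][]q is T, ~p is T. ✓
w5: [][]q is F, ~p is F. ✗
w6: [][]q is T, ~p is T. ✓
w7: [][]q is F, ~p is T. ✗
Satisfying worlds: {w2, w4, w6}.

3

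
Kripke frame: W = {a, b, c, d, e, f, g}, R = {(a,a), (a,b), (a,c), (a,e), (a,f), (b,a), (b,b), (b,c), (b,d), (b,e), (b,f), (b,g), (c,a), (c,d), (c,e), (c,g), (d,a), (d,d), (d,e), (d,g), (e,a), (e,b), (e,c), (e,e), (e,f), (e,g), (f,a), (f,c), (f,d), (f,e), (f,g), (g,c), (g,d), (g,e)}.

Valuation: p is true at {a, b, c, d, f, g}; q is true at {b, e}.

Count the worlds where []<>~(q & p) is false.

a: successors {a, b, c, e, f}; <>~(q & p) there: a:T, b:T, c:T, e:T, f:T. ✓
b: successors {a, b, c, d, e, f, g}; <>~(q & p) there: a:T, b:T, c:T, d:T, e:T, f:T, g:T. ✓
c: successors {a, d, e, g}; <>~(q & p) there: a:T, d:T, e:T, g:T. ✓
d: successors {a, d, e, g}; <>~(q & p) there: a:T, d:T, e:T, g:T. ✓
e: successors {a, b, c, e, f, g}; <>~(q & p) there: a:T, b:T, c:T, e:T, f:T, g:T. ✓
f: successors {a, c, d, e, g}; <>~(q & p) there: a:T, c:T, d:T, e:T, g:T. ✓
g: successors {c, d, e}; <>~(q & p) there: c:T, d:T, e:T. ✓
Satisfying worlds: {a, b, c, d, e, f, g}.
So []<>~(q & p) fails at the other 0 worlds.

0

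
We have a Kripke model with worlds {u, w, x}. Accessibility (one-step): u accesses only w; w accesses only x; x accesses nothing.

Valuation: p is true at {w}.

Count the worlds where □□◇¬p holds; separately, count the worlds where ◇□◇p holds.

For □□◇¬p:
u: successors {w}; □◇¬p there: w:F. ✗
w: successors {x}; □◇¬p there: x:T. ✓
x: no successors, so □□◇¬p holds vacuously. ✓
— 2 worlds.
For ◇□◇p:
u: successors {w}; □◇p there: w:F. ✗
w: successors {x}; □◇p there: x:T. ✓
x: no successors, so ◇□◇p fails. ✗
— 1 world.

2 and 1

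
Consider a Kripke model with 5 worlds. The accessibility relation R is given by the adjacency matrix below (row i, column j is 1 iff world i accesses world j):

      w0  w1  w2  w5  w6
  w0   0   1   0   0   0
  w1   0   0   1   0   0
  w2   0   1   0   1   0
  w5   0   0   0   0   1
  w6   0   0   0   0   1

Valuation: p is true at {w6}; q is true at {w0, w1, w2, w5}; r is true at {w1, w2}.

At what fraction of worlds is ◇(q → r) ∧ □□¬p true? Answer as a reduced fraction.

w0: ◇(q → r) is T, □□¬p is T. ✓
w1: ◇(q → r) is T, □□¬p is T. ✓
w2: ◇(q → r) is T, □□¬p is F. ✗
w5: ◇(q → r) is T, □□¬p is F. ✗
w6: ◇(q → r) is T, □□¬p is F. ✗
That's 2 of 5 worlds, so 2/5.

2/5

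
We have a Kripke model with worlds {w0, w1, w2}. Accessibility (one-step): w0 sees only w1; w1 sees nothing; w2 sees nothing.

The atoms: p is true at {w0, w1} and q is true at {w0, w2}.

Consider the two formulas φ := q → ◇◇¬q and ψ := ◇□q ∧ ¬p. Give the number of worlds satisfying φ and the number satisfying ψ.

1 and 0

For q → ◇◇¬q:
w0: q is T, ◇◇¬q is F. ✗
w1: q is F, ◇◇¬q is F. ✓
w2: q is T, ◇◇¬q is F. ✗
— 1 world.
For ◇□q ∧ ¬p:
w0: ◇□q is T, ¬p is F. ✗
w1: ◇□q is F, ¬p is F. ✗
w2: ◇□q is F, ¬p is T. ✗
— 0 worlds.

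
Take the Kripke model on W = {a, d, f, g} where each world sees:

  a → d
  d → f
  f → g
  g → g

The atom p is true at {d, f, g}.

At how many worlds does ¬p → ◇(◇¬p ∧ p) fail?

1

a: ¬p is T, ◇(◇¬p ∧ p) is F. ✗
d: ¬p is F, ◇(◇¬p ∧ p) is F. ✓
f: ¬p is F, ◇(◇¬p ∧ p) is F. ✓
g: ¬p is F, ◇(◇¬p ∧ p) is F. ✓
Satisfying worlds: {d, f, g}.
So ¬p → ◇(◇¬p ∧ p) fails at the other 1 world.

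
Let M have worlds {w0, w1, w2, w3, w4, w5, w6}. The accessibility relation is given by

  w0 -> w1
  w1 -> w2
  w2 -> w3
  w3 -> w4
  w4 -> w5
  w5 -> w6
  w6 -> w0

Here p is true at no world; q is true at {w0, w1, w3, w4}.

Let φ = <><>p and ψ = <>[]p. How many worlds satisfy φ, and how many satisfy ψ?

For <><>p:
w0: successors {w1}; <>p there: w1:F. ✗
w1: successors {w2}; <>p there: w2:F. ✗
w2: successors {w3}; <>p there: w3:F. ✗
w3: successors {w4}; <>p there: w4:F. ✗
w4: successors {w5}; <>p there: w5:F. ✗
w5: successors {w6}; <>p there: w6:F. ✗
w6: successors {w0}; <>p there: w0:F. ✗
— 0 worlds.
For <>[]p:
w0: successors {w1}; []p there: w1:F. ✗
w1: successors {w2}; []p there: w2:F. ✗
w2: successors {w3}; []p there: w3:F. ✗
w3: successors {w4}; []p there: w4:F. ✗
w4: successors {w5}; []p there: w5:F. ✗
w5: successors {w6}; []p there: w6:F. ✗
w6: successors {w0}; []p there: w0:F. ✗
— 0 worlds.

0 and 0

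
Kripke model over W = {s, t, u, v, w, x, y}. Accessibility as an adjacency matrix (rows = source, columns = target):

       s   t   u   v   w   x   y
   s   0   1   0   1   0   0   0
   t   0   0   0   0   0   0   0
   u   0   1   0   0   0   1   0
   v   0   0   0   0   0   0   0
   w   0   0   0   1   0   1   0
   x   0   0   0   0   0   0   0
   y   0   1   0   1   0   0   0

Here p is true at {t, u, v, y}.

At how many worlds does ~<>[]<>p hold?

s: <>[]<>p is T. ✗
t: <>[]<>p is F. ✓
u: <>[]<>p is T. ✗
v: <>[]<>p is F. ✓
w: <>[]<>p is T. ✗
x: <>[]<>p is F. ✓
y: <>[]<>p is T. ✗
Satisfying worlds: {t, v, x}.

3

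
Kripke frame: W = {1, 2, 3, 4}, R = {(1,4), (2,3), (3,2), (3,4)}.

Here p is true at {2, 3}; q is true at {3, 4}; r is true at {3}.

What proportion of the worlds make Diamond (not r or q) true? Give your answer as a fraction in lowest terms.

3/4

1: successors {4}; not r or q there: 4:T. ✓
2: successors {3}; not r or q there: 3:T. ✓
3: successors {2, 4}; not r or q there: 2:T, 4:T. ✓
4: no successors, so Diamond (not r or q) fails. ✗
That's 3 of 4 worlds, so 3/4.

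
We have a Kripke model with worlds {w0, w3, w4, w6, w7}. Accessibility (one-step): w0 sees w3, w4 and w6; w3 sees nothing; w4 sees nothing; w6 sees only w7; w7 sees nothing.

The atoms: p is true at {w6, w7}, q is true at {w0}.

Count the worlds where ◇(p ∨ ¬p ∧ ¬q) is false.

3

w0: successors {w3, w4, w6}; p ∨ ¬p ∧ ¬q there: w3:T, w4:T, w6:T. ✓
w3: no successors, so ◇(p ∨ ¬p ∧ ¬q) fails. ✗
w4: no successors, so ◇(p ∨ ¬p ∧ ¬q) fails. ✗
w6: successors {w7}; p ∨ ¬p ∧ ¬q there: w7:T. ✓
w7: no successors, so ◇(p ∨ ¬p ∧ ¬q) fails. ✗
Satisfying worlds: {w0, w6}.
So ◇(p ∨ ¬p ∧ ¬q) fails at the other 3 worlds.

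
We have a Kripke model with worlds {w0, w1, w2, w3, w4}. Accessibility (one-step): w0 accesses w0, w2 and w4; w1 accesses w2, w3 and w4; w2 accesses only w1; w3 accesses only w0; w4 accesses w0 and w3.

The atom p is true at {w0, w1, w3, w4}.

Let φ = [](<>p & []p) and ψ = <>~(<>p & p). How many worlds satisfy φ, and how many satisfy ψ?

1 and 2

For [](<>p & []p):
w0: successors {w0, w2, w4}; <>p & []p there: w0:F, w2:T, w4:T. ✗
w1: successors {w2, w3, w4}; <>p & []p there: w2:T, w3:T, w4:T. ✓
w2: successors {w1}; <>p & []p there: w1:F. ✗
w3: successors {w0}; <>p & []p there: w0:F. ✗
w4: successors {w0, w3}; <>p & []p there: w0:F, w3:T. ✗
— 1 world.
For <>~(<>p & p):
w0: successors {w0, w2, w4}; ~(<>p & p) there: w0:F, w2:T, w4:F. ✓
w1: successors {w2, w3, w4}; ~(<>p & p) there: w2:T, w3:F, w4:F. ✓
w2: successors {w1}; ~(<>p & p) there: w1:F. ✗
w3: successors {w0}; ~(<>p & p) there: w0:F. ✗
w4: successors {w0, w3}; ~(<>p & p) there: w0:F, w3:F. ✗
— 2 worlds.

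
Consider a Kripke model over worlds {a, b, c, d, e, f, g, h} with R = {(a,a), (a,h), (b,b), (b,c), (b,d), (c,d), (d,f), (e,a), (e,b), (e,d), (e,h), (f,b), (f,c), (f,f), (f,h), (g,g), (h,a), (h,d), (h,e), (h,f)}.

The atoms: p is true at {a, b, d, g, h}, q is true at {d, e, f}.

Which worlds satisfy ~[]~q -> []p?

a: ~[]~q is F, []p is T. ✓
b: ~[]~q is T, []p is F. ✗
c: ~[]~q is T, []p is T. ✓
d: ~[]~q is T, []p is F. ✗
e: ~[]~q is T, []p is T. ✓
f: ~[]~q is T, []p is F. ✗
g: ~[]~q is F, []p is T. ✓
h: ~[]~q is T, []p is F. ✗

{a, c, e, g}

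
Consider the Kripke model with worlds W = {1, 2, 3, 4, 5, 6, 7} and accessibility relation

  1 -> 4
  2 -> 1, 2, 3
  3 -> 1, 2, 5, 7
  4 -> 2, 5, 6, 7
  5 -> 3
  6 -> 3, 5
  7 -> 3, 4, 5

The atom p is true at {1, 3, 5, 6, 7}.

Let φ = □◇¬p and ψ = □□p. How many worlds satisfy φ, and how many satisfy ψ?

For □◇¬p:
1: successors {4}; ◇¬p there: 4:T. ✓
2: successors {1, 2, 3}; ◇¬p there: 1:T, 2:T, 3:T. ✓
3: successors {1, 2, 5, 7}; ◇¬p there: 1:T, 2:T, 5:F, 7:T. ✗
4: successors {2, 5, 6, 7}; ◇¬p there: 2:T, 5:F, 6:F, 7:T. ✗
5: successors {3}; ◇¬p there: 3:T. ✓
6: successors {3, 5}; ◇¬p there: 3:T, 5:F. ✗
7: successors {3, 4, 5}; ◇¬p there: 3:T, 4:T, 5:F. ✗
— 3 worlds.
For □□p:
1: successors {4}; □p there: 4:F. ✗
2: successors {1, 2, 3}; □p there: 1:F, 2:F, 3:F. ✗
3: successors {1, 2, 5, 7}; □p there: 1:F, 2:F, 5:T, 7:F. ✗
4: successors {2, 5, 6, 7}; □p there: 2:F, 5:T, 6:T, 7:F. ✗
5: successors {3}; □p there: 3:F. ✗
6: successors {3, 5}; □p there: 3:F, 5:T. ✗
7: successors {3, 4, 5}; □p there: 3:F, 4:F, 5:T. ✗
— 0 worlds.

3 and 0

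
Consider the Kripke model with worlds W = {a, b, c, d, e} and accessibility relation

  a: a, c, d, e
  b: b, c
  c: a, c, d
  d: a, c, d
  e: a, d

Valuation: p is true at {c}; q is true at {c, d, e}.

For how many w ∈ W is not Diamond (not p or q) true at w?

0

a: Diamond (not p or q) is T. ✗
b: Diamond (not p or q) is T. ✗
c: Diamond (not p or q) is T. ✗
d: Diamond (not p or q) is T. ✗
e: Diamond (not p or q) is T. ✗
Satisfying worlds: ∅.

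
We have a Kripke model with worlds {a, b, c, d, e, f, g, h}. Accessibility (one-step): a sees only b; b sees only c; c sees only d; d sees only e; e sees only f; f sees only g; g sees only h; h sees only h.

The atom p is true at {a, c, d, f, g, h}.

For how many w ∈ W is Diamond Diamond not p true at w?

a: successors {b}; Diamond not p there: b:F. ✗
b: successors {c}; Diamond not p there: c:F. ✗
c: successors {d}; Diamond not p there: d:T. ✓
d: successors {e}; Diamond not p there: e:F. ✗
e: successors {f}; Diamond not p there: f:F. ✗
f: successors {g}; Diamond not p there: g:F. ✗
g: successors {h}; Diamond not p there: h:F. ✗
h: successors {h}; Diamond not p there: h:F. ✗
Satisfying worlds: {c}.

1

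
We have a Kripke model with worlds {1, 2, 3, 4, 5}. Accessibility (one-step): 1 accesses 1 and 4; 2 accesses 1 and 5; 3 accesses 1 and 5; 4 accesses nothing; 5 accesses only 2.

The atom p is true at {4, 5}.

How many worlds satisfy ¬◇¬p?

1

1: ◇¬p is T. ✗
2: ◇¬p is T. ✗
3: ◇¬p is T. ✗
4: ◇¬p is F. ✓
5: ◇¬p is T. ✗
Satisfying worlds: {4}.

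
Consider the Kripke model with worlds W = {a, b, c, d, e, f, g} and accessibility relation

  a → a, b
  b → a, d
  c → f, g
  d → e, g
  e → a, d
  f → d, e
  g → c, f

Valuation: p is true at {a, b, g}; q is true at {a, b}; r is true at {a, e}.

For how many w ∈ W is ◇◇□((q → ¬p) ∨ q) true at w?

a: successors {a, b}; ◇□((q → ¬p) ∨ q) there: a:T, b:T. ✓
b: successors {a, d}; ◇□((q → ¬p) ∨ q) there: a:T, d:T. ✓
c: successors {f, g}; ◇□((q → ¬p) ∨ q) there: f:T, g:T. ✓
d: successors {e, g}; ◇□((q → ¬p) ∨ q) there: e:T, g:T. ✓
e: successors {a, d}; ◇□((q → ¬p) ∨ q) there: a:T, d:T. ✓
f: successors {d, e}; ◇□((q → ¬p) ∨ q) there: d:T, e:T. ✓
g: successors {c, f}; ◇□((q → ¬p) ∨ q) there: c:T, f:T. ✓
Satisfying worlds: {a, b, c, d, e, f, g}.

7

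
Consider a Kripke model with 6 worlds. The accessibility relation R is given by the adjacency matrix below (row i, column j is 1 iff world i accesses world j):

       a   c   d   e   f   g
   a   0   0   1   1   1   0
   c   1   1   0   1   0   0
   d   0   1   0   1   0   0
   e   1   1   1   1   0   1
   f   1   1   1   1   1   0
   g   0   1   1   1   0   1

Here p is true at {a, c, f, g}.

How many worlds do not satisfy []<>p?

0

a: successors {d, e, f}; <>p there: d:T, e:T, f:T. ✓
c: successors {a, c, e}; <>p there: a:T, c:T, e:T. ✓
d: successors {c, e}; <>p there: c:T, e:T. ✓
e: successors {a, c, d, e, g}; <>p there: a:T, c:T, d:T, e:T, g:T. ✓
f: successors {a, c, d, e, f}; <>p there: a:T, c:T, d:T, e:T, f:T. ✓
g: successors {c, d, e, g}; <>p there: c:T, d:T, e:T, g:T. ✓
Satisfying worlds: {a, c, d, e, f, g}.
So []<>p fails at the other 0 worlds.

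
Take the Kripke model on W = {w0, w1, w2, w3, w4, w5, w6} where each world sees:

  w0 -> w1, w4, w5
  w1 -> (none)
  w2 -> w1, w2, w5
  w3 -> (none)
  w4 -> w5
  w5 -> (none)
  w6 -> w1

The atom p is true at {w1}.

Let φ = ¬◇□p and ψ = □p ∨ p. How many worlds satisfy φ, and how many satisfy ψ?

For ¬◇□p:
w0: ◇□p is T. ✗
w1: ◇□p is F. ✓
w2: ◇□p is T. ✗
w3: ◇□p is F. ✓
w4: ◇□p is T. ✗
w5: ◇□p is F. ✓
w6: ◇□p is T. ✗
— 3 worlds.
For □p ∨ p:
w0: □p is F, p is F. ✗
w1: □p is T, p is T. ✓
w2: □p is F, p is F. ✗
w3: □p is T, p is F. ✓
w4: □p is F, p is F. ✗
w5: □p is T, p is F. ✓
w6: □p is T, p is F. ✓
— 4 worlds.

3 and 4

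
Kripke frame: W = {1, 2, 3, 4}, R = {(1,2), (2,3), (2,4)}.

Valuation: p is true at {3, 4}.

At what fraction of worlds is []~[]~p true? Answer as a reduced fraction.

1: successors {2}; ~[]~p there: 2:T. ✓
2: successors {3, 4}; ~[]~p there: 3:F, 4:F. ✗
3: no successors, so []~[]~p holds vacuously. ✓
4: no successors, so []~[]~p holds vacuously. ✓
That's 3 of 4 worlds, so 3/4.

3/4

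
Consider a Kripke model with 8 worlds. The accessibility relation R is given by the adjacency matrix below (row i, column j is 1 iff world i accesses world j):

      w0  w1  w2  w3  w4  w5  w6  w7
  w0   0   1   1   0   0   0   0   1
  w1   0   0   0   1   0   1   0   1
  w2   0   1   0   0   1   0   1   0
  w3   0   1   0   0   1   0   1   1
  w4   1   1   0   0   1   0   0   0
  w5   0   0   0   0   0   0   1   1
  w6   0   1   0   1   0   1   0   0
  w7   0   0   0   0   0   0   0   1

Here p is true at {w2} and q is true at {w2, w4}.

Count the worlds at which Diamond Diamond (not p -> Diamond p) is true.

3

w0: successors {w1, w2, w7}; Diamond (not p -> Diamond p) there: w1:F, w2:F, w7:F. ✗
w1: successors {w3, w5, w7}; Diamond (not p -> Diamond p) there: w3:F, w5:F, w7:F. ✗
w2: successors {w1, w4, w6}; Diamond (not p -> Diamond p) there: w1:F, w4:T, w6:F. ✓
w3: successors {w1, w4, w6, w7}; Diamond (not p -> Diamond p) there: w1:F, w4:T, w6:F, w7:F. ✓
w4: successors {w0, w1, w4}; Diamond (not p -> Diamond p) there: w0:T, w1:F, w4:T. ✓
w5: successors {w6, w7}; Diamond (not p -> Diamond p) there: w6:F, w7:F. ✗
w6: successors {w1, w3, w5}; Diamond (not p -> Diamond p) there: w1:F, w3:F, w5:F. ✗
w7: successors {w7}; Diamond (not p -> Diamond p) there: w7:F. ✗
Satisfying worlds: {w2, w3, w4}.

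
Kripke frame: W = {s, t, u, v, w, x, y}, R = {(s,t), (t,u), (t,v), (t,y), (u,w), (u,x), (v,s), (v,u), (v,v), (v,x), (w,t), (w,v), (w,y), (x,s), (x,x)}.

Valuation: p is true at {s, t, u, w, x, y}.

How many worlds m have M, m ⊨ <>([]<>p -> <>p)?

s: successors {t}; []<>p -> <>p there: t:T. ✓
t: successors {u, v, y}; []<>p -> <>p there: u:T, v:T, y:F. ✓
u: successors {w, x}; []<>p -> <>p there: w:T, x:T. ✓
v: successors {s, u, v, x}; []<>p -> <>p there: s:T, u:T, v:T, x:T. ✓
w: successors {t, v, y}; []<>p -> <>p there: t:T, v:T, y:F. ✓
x: successors {s, x}; []<>p -> <>p there: s:T, x:T. ✓
y: no successors, so <>([]<>p -> <>p) fails. ✗
Satisfying worlds: {s, t, u, v, w, x}.

6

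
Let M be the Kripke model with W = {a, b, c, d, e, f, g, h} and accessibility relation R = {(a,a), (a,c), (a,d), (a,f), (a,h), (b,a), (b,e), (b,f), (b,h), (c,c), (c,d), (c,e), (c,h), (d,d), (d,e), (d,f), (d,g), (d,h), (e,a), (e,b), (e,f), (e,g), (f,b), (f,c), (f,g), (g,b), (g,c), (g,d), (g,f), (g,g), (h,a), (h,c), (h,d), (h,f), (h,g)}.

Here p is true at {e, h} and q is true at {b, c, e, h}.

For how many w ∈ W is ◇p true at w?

a: successors {a, c, d, f, h}; p there: a:F, c:F, d:F, f:F, h:T. ✓
b: successors {a, e, f, h}; p there: a:F, e:T, f:F, h:T. ✓
c: successors {c, d, e, h}; p there: c:F, d:F, e:T, h:T. ✓
d: successors {d, e, f, g, h}; p there: d:F, e:T, f:F, g:F, h:T. ✓
e: successors {a, b, f, g}; p there: a:F, b:F, f:F, g:F. ✗
f: successors {b, c, g}; p there: b:F, c:F, g:F. ✗
g: successors {b, c, d, f, g}; p there: b:F, c:F, d:F, f:F, g:F. ✗
h: successors {a, c, d, f, g}; p there: a:F, c:F, d:F, f:F, g:F. ✗
Satisfying worlds: {a, b, c, d}.

4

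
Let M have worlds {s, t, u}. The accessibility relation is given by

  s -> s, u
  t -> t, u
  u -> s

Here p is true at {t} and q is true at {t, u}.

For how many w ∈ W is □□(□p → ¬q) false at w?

0

s: successors {s, u}; □(□p → ¬q) there: s:T, u:T. ✓
t: successors {t, u}; □(□p → ¬q) there: t:T, u:T. ✓
u: successors {s}; □(□p → ¬q) there: s:T. ✓
Satisfying worlds: {s, t, u}.
So □□(□p → ¬q) fails at the other 0 worlds.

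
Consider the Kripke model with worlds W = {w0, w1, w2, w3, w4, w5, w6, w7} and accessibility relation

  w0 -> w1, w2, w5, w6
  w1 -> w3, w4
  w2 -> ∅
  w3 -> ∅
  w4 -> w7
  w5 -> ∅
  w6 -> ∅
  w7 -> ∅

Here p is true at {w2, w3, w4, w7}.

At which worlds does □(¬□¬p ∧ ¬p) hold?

{w2, w3, w5, w6, w7}

w0: successors {w1, w2, w5, w6}; ¬□¬p ∧ ¬p there: w1:T, w2:F, w5:F, w6:F. ✗
w1: successors {w3, w4}; ¬□¬p ∧ ¬p there: w3:F, w4:F. ✗
w2: no successors, so □(¬□¬p ∧ ¬p) holds vacuously. ✓
w3: no successors, so □(¬□¬p ∧ ¬p) holds vacuously. ✓
w4: successors {w7}; ¬□¬p ∧ ¬p there: w7:F. ✗
w5: no successors, so □(¬□¬p ∧ ¬p) holds vacuously. ✓
w6: no successors, so □(¬□¬p ∧ ¬p) holds vacuously. ✓
w7: no successors, so □(¬□¬p ∧ ¬p) holds vacuously. ✓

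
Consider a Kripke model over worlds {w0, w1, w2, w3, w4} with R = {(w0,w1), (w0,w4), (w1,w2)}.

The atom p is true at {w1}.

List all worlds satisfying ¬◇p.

{w1, w2, w3, w4}

w0: ◇p is T. ✗
w1: ◇p is F. ✓
w2: ◇p is F. ✓
w3: ◇p is F. ✓
w4: ◇p is F. ✓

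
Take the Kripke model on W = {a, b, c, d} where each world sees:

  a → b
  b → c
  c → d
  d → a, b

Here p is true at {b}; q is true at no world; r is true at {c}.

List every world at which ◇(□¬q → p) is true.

{a, d}

a: successors {b}; □¬q → p there: b:T. ✓
b: successors {c}; □¬q → p there: c:F. ✗
c: successors {d}; □¬q → p there: d:F. ✗
d: successors {a, b}; □¬q → p there: a:F, b:T. ✓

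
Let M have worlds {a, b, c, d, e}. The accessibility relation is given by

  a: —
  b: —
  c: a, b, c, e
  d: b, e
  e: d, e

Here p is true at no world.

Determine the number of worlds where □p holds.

a: no successors, so □p holds vacuously. ✓
b: no successors, so □p holds vacuously. ✓
c: successors {a, b, c, e}; p there: a:F, b:F, c:F, e:F. ✗
d: successors {b, e}; p there: b:F, e:F. ✗
e: successors {d, e}; p there: d:F, e:F. ✗
Satisfying worlds: {a, b}.

2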